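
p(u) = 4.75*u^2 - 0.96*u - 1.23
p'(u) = 9.5*u - 0.96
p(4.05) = 72.79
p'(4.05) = 37.52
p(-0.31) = -0.48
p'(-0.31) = -3.90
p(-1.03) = 4.80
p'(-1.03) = -10.74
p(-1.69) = 13.96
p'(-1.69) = -17.02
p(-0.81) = 2.66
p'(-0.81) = -8.66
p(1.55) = 8.69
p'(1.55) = 13.76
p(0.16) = -1.26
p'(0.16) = 0.56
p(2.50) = 26.06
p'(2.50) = 22.79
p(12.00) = 671.25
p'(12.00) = 113.04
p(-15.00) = 1081.92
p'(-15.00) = -143.46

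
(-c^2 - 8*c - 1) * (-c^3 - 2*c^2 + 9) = c^5 + 10*c^4 + 17*c^3 - 7*c^2 - 72*c - 9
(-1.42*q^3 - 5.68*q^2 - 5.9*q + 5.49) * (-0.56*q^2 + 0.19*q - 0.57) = 0.7952*q^5 + 2.911*q^4 + 3.0342*q^3 - 0.957800000000001*q^2 + 4.4061*q - 3.1293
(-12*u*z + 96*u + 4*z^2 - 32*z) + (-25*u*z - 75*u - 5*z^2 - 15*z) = -37*u*z + 21*u - z^2 - 47*z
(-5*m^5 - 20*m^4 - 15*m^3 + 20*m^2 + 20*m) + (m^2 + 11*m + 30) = -5*m^5 - 20*m^4 - 15*m^3 + 21*m^2 + 31*m + 30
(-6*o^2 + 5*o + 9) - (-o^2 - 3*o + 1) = -5*o^2 + 8*o + 8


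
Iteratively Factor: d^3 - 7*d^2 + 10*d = (d)*(d^2 - 7*d + 10) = d*(d - 5)*(d - 2)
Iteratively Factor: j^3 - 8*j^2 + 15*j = (j - 3)*(j^2 - 5*j) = j*(j - 3)*(j - 5)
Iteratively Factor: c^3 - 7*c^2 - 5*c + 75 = (c - 5)*(c^2 - 2*c - 15) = (c - 5)^2*(c + 3)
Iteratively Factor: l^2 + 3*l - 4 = (l - 1)*(l + 4)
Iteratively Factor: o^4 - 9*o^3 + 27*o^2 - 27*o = (o)*(o^3 - 9*o^2 + 27*o - 27) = o*(o - 3)*(o^2 - 6*o + 9) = o*(o - 3)^2*(o - 3)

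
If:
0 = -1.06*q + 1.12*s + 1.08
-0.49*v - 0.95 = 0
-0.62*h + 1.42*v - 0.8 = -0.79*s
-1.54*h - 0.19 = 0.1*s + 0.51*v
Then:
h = 0.22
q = 5.95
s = 4.67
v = -1.94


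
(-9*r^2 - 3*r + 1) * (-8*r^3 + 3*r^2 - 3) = 72*r^5 - 3*r^4 - 17*r^3 + 30*r^2 + 9*r - 3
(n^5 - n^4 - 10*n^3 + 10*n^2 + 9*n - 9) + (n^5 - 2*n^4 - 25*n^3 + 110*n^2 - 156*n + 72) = 2*n^5 - 3*n^4 - 35*n^3 + 120*n^2 - 147*n + 63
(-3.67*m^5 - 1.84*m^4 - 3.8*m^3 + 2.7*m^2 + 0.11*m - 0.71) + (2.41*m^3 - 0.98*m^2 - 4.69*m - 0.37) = -3.67*m^5 - 1.84*m^4 - 1.39*m^3 + 1.72*m^2 - 4.58*m - 1.08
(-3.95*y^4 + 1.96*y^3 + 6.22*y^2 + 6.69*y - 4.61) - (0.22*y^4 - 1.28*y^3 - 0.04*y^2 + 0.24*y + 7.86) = -4.17*y^4 + 3.24*y^3 + 6.26*y^2 + 6.45*y - 12.47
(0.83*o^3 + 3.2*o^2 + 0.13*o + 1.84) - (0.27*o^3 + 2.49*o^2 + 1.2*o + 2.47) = 0.56*o^3 + 0.71*o^2 - 1.07*o - 0.63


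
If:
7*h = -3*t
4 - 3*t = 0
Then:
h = -4/7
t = 4/3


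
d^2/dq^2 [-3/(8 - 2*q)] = 3/(q - 4)^3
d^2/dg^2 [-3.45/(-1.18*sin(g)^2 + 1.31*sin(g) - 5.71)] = (-19.21512*sin(g)^4 + 15.99903*sin(g)^3 + 115.883775*sin(g)^2 - 57.804405*sin(g) - 34.64973)/(1.18*sin(g)^2 - 1.31*sin(g) + 5.71)^3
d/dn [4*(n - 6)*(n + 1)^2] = 4*(n + 1)*(3*n - 11)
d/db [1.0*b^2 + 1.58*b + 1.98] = 2.0*b + 1.58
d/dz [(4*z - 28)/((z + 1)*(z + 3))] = 4*(-z^2 + 14*z + 31)/(z^4 + 8*z^3 + 22*z^2 + 24*z + 9)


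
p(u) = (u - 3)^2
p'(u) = 2*u - 6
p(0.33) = 7.13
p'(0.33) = -5.34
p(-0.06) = 9.36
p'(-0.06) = -6.12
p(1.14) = 3.46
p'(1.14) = -3.72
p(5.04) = 4.16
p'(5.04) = 4.08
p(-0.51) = 12.32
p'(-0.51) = -7.02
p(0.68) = 5.38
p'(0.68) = -4.64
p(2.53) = 0.22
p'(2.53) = -0.94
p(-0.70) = 13.69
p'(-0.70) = -7.40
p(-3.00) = 36.00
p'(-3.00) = -12.00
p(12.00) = 81.00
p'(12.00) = 18.00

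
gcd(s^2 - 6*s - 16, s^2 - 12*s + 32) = s - 8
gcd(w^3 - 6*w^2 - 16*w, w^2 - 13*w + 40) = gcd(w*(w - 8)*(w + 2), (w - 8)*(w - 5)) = w - 8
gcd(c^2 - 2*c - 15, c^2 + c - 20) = 1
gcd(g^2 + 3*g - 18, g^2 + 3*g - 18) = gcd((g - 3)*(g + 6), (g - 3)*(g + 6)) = g^2 + 3*g - 18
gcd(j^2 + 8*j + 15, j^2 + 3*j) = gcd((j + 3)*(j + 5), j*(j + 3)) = j + 3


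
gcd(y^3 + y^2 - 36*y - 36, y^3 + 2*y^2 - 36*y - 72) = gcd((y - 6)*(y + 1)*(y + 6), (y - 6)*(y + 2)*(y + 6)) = y^2 - 36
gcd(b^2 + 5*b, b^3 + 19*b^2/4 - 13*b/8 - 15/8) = b + 5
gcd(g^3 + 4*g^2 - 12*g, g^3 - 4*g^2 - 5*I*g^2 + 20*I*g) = g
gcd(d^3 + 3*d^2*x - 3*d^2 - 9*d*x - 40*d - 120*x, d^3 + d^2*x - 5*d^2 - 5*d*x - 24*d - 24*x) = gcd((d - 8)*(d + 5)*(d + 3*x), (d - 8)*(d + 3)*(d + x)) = d - 8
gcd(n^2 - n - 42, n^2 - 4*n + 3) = 1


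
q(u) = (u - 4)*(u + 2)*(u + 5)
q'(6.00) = 126.00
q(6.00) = 176.00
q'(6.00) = 126.00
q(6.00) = 176.00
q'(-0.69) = -20.71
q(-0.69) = -26.48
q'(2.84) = 23.24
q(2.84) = -44.02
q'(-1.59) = -19.96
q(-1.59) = -7.82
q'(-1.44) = -20.42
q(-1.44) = -10.85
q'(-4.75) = 21.19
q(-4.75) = 6.02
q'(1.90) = 4.23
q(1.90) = -56.51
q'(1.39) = -3.86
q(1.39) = -56.54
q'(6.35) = 141.07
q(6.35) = 222.72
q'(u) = (u - 4)*(u + 2) + (u - 4)*(u + 5) + (u + 2)*(u + 5) = 3*u^2 + 6*u - 18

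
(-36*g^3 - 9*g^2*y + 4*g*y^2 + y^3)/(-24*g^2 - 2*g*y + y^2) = (-9*g^2 + y^2)/(-6*g + y)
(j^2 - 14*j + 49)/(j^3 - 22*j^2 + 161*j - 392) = 1/(j - 8)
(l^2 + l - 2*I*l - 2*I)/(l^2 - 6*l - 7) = (l - 2*I)/(l - 7)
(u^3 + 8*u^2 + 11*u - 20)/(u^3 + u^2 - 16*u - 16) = (u^2 + 4*u - 5)/(u^2 - 3*u - 4)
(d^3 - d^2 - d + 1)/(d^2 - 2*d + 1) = d + 1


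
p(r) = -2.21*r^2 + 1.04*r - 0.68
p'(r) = 1.04 - 4.42*r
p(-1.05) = -4.21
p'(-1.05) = 5.68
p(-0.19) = -0.96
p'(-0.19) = 1.88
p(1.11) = -2.25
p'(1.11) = -3.87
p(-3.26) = -27.56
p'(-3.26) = 15.45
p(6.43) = -85.37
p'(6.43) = -27.38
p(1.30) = -3.06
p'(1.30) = -4.71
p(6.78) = -95.22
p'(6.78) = -28.93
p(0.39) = -0.61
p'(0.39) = -0.68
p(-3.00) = -23.69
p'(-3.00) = 14.30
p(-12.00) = -331.40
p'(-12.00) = 54.08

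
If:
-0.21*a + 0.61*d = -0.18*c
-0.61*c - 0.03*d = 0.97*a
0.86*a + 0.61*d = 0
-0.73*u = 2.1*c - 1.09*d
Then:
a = 0.00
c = 0.00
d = 0.00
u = 0.00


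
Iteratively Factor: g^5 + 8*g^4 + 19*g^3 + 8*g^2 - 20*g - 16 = (g + 2)*(g^4 + 6*g^3 + 7*g^2 - 6*g - 8) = (g + 1)*(g + 2)*(g^3 + 5*g^2 + 2*g - 8) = (g + 1)*(g + 2)*(g + 4)*(g^2 + g - 2) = (g - 1)*(g + 1)*(g + 2)*(g + 4)*(g + 2)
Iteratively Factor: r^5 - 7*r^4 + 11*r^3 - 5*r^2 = (r)*(r^4 - 7*r^3 + 11*r^2 - 5*r) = r^2*(r^3 - 7*r^2 + 11*r - 5) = r^2*(r - 1)*(r^2 - 6*r + 5) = r^2*(r - 1)^2*(r - 5)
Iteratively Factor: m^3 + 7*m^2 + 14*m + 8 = (m + 1)*(m^2 + 6*m + 8) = (m + 1)*(m + 2)*(m + 4)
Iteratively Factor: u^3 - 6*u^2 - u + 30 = (u - 3)*(u^2 - 3*u - 10) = (u - 5)*(u - 3)*(u + 2)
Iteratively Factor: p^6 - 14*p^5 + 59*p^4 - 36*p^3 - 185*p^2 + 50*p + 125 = (p - 5)*(p^5 - 9*p^4 + 14*p^3 + 34*p^2 - 15*p - 25) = (p - 5)^2*(p^4 - 4*p^3 - 6*p^2 + 4*p + 5) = (p - 5)^3*(p^3 + p^2 - p - 1) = (p - 5)^3*(p + 1)*(p^2 - 1) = (p - 5)^3*(p - 1)*(p + 1)*(p + 1)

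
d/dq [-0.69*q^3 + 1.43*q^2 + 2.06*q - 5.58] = -2.07*q^2 + 2.86*q + 2.06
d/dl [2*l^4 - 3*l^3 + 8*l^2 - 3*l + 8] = 8*l^3 - 9*l^2 + 16*l - 3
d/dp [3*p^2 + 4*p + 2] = 6*p + 4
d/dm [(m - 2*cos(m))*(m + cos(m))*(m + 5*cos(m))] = -4*m^2*sin(m) + 3*m^2 + 7*m*sin(2*m) + 8*m*cos(m) + 30*sin(m)*cos(m)^2 - 7*cos(m)^2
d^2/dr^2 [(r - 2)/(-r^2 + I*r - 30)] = 2*(-(r - 2)*(2*r - I)^2 + (3*r - 2 - I)*(r^2 - I*r + 30))/(r^2 - I*r + 30)^3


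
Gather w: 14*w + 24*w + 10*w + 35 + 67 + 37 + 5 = 48*w + 144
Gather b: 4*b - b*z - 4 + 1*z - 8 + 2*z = b*(4 - z) + 3*z - 12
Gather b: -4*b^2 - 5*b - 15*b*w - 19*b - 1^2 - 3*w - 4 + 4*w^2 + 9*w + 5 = -4*b^2 + b*(-15*w - 24) + 4*w^2 + 6*w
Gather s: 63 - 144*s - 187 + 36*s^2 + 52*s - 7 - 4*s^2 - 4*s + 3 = 32*s^2 - 96*s - 128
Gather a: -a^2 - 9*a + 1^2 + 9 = -a^2 - 9*a + 10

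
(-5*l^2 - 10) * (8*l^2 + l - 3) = -40*l^4 - 5*l^3 - 65*l^2 - 10*l + 30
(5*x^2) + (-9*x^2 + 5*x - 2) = -4*x^2 + 5*x - 2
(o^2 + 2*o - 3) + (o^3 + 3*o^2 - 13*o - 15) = o^3 + 4*o^2 - 11*o - 18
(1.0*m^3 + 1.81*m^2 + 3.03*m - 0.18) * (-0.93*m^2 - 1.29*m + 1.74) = -0.93*m^5 - 2.9733*m^4 - 3.4128*m^3 - 0.5919*m^2 + 5.5044*m - 0.3132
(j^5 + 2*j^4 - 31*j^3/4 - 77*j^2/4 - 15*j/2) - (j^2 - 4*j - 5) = j^5 + 2*j^4 - 31*j^3/4 - 81*j^2/4 - 7*j/2 + 5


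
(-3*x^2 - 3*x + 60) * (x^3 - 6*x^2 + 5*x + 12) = -3*x^5 + 15*x^4 + 63*x^3 - 411*x^2 + 264*x + 720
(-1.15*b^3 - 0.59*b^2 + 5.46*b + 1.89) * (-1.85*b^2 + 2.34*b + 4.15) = 2.1275*b^5 - 1.5995*b^4 - 16.2541*b^3 + 6.8314*b^2 + 27.0816*b + 7.8435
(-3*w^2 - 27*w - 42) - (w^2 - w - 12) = -4*w^2 - 26*w - 30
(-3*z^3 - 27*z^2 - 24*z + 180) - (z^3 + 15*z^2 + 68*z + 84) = -4*z^3 - 42*z^2 - 92*z + 96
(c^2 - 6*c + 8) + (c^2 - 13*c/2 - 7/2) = 2*c^2 - 25*c/2 + 9/2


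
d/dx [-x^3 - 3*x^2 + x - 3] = -3*x^2 - 6*x + 1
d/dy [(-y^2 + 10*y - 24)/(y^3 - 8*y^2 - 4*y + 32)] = (y^4 - 20*y^3 + 156*y^2 - 448*y + 224)/(y^6 - 16*y^5 + 56*y^4 + 128*y^3 - 496*y^2 - 256*y + 1024)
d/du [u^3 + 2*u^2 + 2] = u*(3*u + 4)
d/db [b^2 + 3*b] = 2*b + 3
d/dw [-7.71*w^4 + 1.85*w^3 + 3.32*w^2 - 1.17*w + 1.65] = -30.84*w^3 + 5.55*w^2 + 6.64*w - 1.17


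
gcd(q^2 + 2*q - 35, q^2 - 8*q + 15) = q - 5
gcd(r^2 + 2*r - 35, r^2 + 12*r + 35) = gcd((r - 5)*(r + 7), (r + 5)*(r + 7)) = r + 7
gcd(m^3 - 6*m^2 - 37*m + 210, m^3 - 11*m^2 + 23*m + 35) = m^2 - 12*m + 35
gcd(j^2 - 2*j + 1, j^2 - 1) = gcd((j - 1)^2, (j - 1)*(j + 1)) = j - 1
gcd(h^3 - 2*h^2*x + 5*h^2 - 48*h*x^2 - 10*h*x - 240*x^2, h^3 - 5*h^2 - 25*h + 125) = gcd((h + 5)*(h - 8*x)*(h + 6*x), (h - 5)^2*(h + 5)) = h + 5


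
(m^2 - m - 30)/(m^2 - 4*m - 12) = (m + 5)/(m + 2)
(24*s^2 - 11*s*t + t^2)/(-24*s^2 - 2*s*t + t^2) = (-24*s^2 + 11*s*t - t^2)/(24*s^2 + 2*s*t - t^2)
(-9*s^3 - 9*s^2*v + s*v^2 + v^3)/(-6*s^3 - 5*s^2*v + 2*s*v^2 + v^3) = (3*s - v)/(2*s - v)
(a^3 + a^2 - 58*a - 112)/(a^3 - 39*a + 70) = (a^2 - 6*a - 16)/(a^2 - 7*a + 10)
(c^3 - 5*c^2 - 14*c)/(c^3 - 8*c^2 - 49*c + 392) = c*(c + 2)/(c^2 - c - 56)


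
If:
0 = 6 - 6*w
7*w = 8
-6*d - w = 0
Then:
No Solution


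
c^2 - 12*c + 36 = (c - 6)^2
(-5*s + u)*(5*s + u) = -25*s^2 + u^2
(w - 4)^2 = w^2 - 8*w + 16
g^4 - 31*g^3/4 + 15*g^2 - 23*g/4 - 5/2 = (g - 5)*(g - 2)*(g - 1)*(g + 1/4)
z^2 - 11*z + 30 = (z - 6)*(z - 5)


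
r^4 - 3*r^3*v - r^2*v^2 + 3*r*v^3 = r*(r - 3*v)*(r - v)*(r + v)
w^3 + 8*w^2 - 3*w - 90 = (w - 3)*(w + 5)*(w + 6)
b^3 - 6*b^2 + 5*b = b*(b - 5)*(b - 1)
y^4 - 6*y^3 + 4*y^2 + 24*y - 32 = (y - 4)*(y - 2)^2*(y + 2)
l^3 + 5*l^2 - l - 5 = (l - 1)*(l + 1)*(l + 5)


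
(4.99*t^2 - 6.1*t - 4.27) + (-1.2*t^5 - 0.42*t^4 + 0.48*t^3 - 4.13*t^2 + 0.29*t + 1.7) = -1.2*t^5 - 0.42*t^4 + 0.48*t^3 + 0.86*t^2 - 5.81*t - 2.57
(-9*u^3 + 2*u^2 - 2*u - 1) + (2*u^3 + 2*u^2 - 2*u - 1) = -7*u^3 + 4*u^2 - 4*u - 2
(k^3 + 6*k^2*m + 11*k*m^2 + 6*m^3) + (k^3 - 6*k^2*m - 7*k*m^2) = 2*k^3 + 4*k*m^2 + 6*m^3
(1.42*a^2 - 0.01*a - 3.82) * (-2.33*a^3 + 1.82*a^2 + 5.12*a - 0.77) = -3.3086*a^5 + 2.6077*a^4 + 16.1528*a^3 - 8.097*a^2 - 19.5507*a + 2.9414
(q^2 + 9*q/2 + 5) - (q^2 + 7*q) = 5 - 5*q/2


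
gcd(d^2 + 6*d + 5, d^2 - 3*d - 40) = d + 5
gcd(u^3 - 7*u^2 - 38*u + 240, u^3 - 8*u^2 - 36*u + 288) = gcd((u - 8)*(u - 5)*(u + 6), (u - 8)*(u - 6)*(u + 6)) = u^2 - 2*u - 48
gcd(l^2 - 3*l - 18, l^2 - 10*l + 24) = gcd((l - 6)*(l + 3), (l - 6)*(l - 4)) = l - 6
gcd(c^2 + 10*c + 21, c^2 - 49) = c + 7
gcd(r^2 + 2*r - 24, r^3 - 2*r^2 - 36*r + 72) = r + 6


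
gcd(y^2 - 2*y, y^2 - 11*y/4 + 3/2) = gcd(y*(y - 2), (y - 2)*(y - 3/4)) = y - 2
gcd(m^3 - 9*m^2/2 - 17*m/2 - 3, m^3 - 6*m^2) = m - 6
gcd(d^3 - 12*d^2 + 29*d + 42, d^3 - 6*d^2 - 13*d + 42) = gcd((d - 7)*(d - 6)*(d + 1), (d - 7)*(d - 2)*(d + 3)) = d - 7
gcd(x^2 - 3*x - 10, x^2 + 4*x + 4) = x + 2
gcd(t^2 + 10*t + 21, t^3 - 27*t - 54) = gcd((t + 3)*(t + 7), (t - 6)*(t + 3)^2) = t + 3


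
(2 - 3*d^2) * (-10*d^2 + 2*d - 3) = 30*d^4 - 6*d^3 - 11*d^2 + 4*d - 6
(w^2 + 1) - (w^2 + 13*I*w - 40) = -13*I*w + 41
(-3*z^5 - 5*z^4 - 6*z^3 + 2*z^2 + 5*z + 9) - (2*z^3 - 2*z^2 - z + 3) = -3*z^5 - 5*z^4 - 8*z^3 + 4*z^2 + 6*z + 6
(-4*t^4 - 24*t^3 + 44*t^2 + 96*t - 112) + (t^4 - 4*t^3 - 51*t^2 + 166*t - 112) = -3*t^4 - 28*t^3 - 7*t^2 + 262*t - 224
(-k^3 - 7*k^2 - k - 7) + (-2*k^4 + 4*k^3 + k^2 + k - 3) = -2*k^4 + 3*k^3 - 6*k^2 - 10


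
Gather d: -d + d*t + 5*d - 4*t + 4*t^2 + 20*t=d*(t + 4) + 4*t^2 + 16*t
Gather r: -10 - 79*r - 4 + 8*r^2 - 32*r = 8*r^2 - 111*r - 14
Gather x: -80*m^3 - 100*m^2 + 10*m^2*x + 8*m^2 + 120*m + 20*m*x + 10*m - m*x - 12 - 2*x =-80*m^3 - 92*m^2 + 130*m + x*(10*m^2 + 19*m - 2) - 12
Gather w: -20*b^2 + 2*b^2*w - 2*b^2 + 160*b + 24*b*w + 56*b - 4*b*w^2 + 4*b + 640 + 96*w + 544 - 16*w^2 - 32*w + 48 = -22*b^2 + 220*b + w^2*(-4*b - 16) + w*(2*b^2 + 24*b + 64) + 1232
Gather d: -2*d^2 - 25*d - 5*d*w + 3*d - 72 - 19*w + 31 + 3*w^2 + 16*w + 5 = -2*d^2 + d*(-5*w - 22) + 3*w^2 - 3*w - 36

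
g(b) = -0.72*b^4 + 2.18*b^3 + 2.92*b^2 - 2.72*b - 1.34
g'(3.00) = -4.10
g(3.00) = 17.32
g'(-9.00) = 2573.98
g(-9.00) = -6053.48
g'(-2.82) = 97.41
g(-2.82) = -64.87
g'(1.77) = 12.14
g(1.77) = 8.02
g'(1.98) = 12.13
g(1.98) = 10.58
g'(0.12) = -1.93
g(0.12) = -1.62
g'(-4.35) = 332.69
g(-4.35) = -371.50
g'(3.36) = -18.51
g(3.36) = 13.41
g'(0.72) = 3.80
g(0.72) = -1.16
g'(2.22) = 10.97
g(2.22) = 13.38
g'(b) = -2.88*b^3 + 6.54*b^2 + 5.84*b - 2.72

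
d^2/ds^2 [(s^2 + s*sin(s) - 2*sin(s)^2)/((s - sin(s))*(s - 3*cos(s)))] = (-2*s^2*sin(s) - 3*s^2*cos(s) + 6*s*sin(s) - 3*s*sin(2*s) - 4*s*cos(s) - 9*s*cos(2*s)/2 + 27*s/2 + 40*sin(s) + 9*sin(2*s) + 6*cos(s) - 6*cos(2*s) + 18)/(s - 3*cos(s))^3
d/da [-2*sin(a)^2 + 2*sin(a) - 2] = -2*sin(2*a) + 2*cos(a)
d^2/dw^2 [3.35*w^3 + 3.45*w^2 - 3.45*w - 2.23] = 20.1*w + 6.9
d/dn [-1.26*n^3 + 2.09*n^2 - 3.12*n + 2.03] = -3.78*n^2 + 4.18*n - 3.12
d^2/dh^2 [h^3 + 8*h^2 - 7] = 6*h + 16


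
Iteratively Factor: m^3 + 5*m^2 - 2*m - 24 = (m - 2)*(m^2 + 7*m + 12) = (m - 2)*(m + 4)*(m + 3)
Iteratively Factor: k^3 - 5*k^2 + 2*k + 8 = (k - 4)*(k^2 - k - 2) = (k - 4)*(k - 2)*(k + 1)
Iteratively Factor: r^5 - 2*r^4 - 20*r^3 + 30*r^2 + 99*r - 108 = (r + 3)*(r^4 - 5*r^3 - 5*r^2 + 45*r - 36) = (r - 4)*(r + 3)*(r^3 - r^2 - 9*r + 9) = (r - 4)*(r + 3)^2*(r^2 - 4*r + 3) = (r - 4)*(r - 1)*(r + 3)^2*(r - 3)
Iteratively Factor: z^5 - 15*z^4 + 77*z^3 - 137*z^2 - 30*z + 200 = (z - 5)*(z^4 - 10*z^3 + 27*z^2 - 2*z - 40) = (z - 5)^2*(z^3 - 5*z^2 + 2*z + 8) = (z - 5)^2*(z - 4)*(z^2 - z - 2) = (z - 5)^2*(z - 4)*(z - 2)*(z + 1)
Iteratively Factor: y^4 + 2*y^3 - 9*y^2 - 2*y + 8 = (y + 1)*(y^3 + y^2 - 10*y + 8) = (y - 2)*(y + 1)*(y^2 + 3*y - 4) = (y - 2)*(y - 1)*(y + 1)*(y + 4)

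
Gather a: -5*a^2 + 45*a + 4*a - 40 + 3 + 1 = -5*a^2 + 49*a - 36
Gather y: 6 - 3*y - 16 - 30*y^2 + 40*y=-30*y^2 + 37*y - 10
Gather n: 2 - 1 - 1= 0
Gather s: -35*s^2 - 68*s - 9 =-35*s^2 - 68*s - 9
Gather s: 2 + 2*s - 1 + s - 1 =3*s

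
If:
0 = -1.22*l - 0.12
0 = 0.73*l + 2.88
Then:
No Solution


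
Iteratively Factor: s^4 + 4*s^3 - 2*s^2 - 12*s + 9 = (s - 1)*(s^3 + 5*s^2 + 3*s - 9) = (s - 1)^2*(s^2 + 6*s + 9) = (s - 1)^2*(s + 3)*(s + 3)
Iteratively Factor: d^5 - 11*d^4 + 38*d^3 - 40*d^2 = (d - 4)*(d^4 - 7*d^3 + 10*d^2) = d*(d - 4)*(d^3 - 7*d^2 + 10*d) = d*(d - 4)*(d - 2)*(d^2 - 5*d) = d^2*(d - 4)*(d - 2)*(d - 5)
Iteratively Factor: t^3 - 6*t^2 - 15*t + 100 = (t + 4)*(t^2 - 10*t + 25) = (t - 5)*(t + 4)*(t - 5)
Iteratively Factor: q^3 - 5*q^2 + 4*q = (q - 4)*(q^2 - q) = (q - 4)*(q - 1)*(q)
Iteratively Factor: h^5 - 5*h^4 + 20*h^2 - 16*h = (h - 4)*(h^4 - h^3 - 4*h^2 + 4*h) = (h - 4)*(h - 1)*(h^3 - 4*h) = (h - 4)*(h - 2)*(h - 1)*(h^2 + 2*h) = h*(h - 4)*(h - 2)*(h - 1)*(h + 2)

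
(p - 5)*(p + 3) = p^2 - 2*p - 15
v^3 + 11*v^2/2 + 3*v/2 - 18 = (v - 3/2)*(v + 3)*(v + 4)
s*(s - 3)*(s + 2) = s^3 - s^2 - 6*s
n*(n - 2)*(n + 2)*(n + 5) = n^4 + 5*n^3 - 4*n^2 - 20*n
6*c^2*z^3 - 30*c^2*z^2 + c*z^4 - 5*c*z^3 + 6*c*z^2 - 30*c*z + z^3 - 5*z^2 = z*(6*c + z)*(z - 5)*(c*z + 1)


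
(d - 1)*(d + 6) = d^2 + 5*d - 6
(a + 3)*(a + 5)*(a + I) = a^3 + 8*a^2 + I*a^2 + 15*a + 8*I*a + 15*I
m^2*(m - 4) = m^3 - 4*m^2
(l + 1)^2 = l^2 + 2*l + 1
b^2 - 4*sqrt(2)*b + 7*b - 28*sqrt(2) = (b + 7)*(b - 4*sqrt(2))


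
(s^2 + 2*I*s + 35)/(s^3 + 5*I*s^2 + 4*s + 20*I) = (s^2 + 2*I*s + 35)/(s^3 + 5*I*s^2 + 4*s + 20*I)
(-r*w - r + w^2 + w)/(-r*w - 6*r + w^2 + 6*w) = (w + 1)/(w + 6)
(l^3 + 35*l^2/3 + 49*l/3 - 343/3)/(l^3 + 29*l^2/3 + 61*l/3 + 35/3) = (3*l^2 + 14*l - 49)/(3*l^2 + 8*l + 5)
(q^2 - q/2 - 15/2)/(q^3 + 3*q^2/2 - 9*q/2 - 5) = (q - 3)/(q^2 - q - 2)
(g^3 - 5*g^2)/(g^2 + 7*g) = g*(g - 5)/(g + 7)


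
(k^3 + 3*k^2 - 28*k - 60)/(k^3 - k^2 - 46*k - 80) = (k^2 + k - 30)/(k^2 - 3*k - 40)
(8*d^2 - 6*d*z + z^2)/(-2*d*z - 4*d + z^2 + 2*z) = (-4*d + z)/(z + 2)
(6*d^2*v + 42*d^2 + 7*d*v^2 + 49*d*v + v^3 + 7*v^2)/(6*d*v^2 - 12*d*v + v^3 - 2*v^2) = (d*v + 7*d + v^2 + 7*v)/(v*(v - 2))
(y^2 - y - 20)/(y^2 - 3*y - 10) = (y + 4)/(y + 2)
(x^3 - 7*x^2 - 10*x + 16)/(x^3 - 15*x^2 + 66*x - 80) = (x^2 + x - 2)/(x^2 - 7*x + 10)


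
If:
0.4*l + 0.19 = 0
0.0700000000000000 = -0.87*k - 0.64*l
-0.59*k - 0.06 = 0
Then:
No Solution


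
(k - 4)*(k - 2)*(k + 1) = k^3 - 5*k^2 + 2*k + 8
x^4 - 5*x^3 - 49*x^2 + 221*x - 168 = (x - 8)*(x - 3)*(x - 1)*(x + 7)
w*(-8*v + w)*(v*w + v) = -8*v^2*w^2 - 8*v^2*w + v*w^3 + v*w^2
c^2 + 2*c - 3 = (c - 1)*(c + 3)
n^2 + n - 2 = (n - 1)*(n + 2)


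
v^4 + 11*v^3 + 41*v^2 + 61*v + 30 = (v + 1)*(v + 2)*(v + 3)*(v + 5)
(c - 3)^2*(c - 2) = c^3 - 8*c^2 + 21*c - 18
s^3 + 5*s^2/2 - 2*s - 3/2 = (s - 1)*(s + 1/2)*(s + 3)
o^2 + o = o*(o + 1)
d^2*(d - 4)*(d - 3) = d^4 - 7*d^3 + 12*d^2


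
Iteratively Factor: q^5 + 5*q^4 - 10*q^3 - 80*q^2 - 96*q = (q + 4)*(q^4 + q^3 - 14*q^2 - 24*q) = (q + 2)*(q + 4)*(q^3 - q^2 - 12*q) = q*(q + 2)*(q + 4)*(q^2 - q - 12) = q*(q + 2)*(q + 3)*(q + 4)*(q - 4)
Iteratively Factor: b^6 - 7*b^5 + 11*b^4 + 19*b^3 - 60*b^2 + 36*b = (b - 3)*(b^5 - 4*b^4 - b^3 + 16*b^2 - 12*b) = (b - 3)*(b - 1)*(b^4 - 3*b^3 - 4*b^2 + 12*b) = b*(b - 3)*(b - 1)*(b^3 - 3*b^2 - 4*b + 12) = b*(b - 3)^2*(b - 1)*(b^2 - 4) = b*(b - 3)^2*(b - 1)*(b + 2)*(b - 2)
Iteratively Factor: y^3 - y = (y - 1)*(y^2 + y) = y*(y - 1)*(y + 1)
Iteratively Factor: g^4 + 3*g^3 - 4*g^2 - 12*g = (g)*(g^3 + 3*g^2 - 4*g - 12) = g*(g + 3)*(g^2 - 4) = g*(g - 2)*(g + 3)*(g + 2)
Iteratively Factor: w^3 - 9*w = (w - 3)*(w^2 + 3*w) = w*(w - 3)*(w + 3)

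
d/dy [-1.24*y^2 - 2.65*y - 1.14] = -2.48*y - 2.65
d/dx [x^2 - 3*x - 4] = 2*x - 3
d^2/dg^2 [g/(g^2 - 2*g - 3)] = 2*(-4*g*(g - 1)^2 + (2 - 3*g)*(-g^2 + 2*g + 3))/(-g^2 + 2*g + 3)^3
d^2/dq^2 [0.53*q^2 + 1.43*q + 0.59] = 1.06000000000000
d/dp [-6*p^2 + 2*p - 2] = 2 - 12*p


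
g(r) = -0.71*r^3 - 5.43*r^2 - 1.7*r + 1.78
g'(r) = -2.13*r^2 - 10.86*r - 1.7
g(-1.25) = -3.19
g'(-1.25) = 8.55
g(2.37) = -42.20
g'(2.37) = -39.40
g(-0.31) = 1.81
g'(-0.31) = 1.46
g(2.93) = -67.68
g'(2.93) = -51.81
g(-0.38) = 1.68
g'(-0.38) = 2.12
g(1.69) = -20.03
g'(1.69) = -26.14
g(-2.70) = -19.24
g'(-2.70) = 12.09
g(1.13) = -8.10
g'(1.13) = -16.69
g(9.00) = -970.94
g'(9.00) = -271.97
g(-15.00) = 1201.78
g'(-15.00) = -318.05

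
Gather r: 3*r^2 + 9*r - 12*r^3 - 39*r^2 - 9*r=-12*r^3 - 36*r^2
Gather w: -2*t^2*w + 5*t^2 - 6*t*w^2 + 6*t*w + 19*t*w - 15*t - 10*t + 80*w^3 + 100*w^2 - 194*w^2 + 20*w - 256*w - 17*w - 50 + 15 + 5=5*t^2 - 25*t + 80*w^3 + w^2*(-6*t - 94) + w*(-2*t^2 + 25*t - 253) - 30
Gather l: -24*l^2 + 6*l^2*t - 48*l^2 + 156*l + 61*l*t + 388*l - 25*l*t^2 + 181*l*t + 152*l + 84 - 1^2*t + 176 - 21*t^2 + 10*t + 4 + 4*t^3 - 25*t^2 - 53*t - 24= l^2*(6*t - 72) + l*(-25*t^2 + 242*t + 696) + 4*t^3 - 46*t^2 - 44*t + 240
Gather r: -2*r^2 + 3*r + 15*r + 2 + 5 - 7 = -2*r^2 + 18*r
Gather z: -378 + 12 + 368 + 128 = 130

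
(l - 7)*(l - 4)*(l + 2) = l^3 - 9*l^2 + 6*l + 56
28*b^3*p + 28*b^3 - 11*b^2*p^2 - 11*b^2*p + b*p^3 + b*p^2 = (-7*b + p)*(-4*b + p)*(b*p + b)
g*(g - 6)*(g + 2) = g^3 - 4*g^2 - 12*g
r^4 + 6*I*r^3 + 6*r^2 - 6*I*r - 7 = (r - I)*(r + 7*I)*(-I*r + I)*(I*r + I)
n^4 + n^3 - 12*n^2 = n^2*(n - 3)*(n + 4)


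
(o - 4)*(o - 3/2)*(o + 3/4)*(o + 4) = o^4 - 3*o^3/4 - 137*o^2/8 + 12*o + 18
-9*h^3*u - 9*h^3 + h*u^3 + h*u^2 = (-3*h + u)*(3*h + u)*(h*u + h)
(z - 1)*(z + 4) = z^2 + 3*z - 4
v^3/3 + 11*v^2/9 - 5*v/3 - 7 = (v/3 + 1)*(v - 7/3)*(v + 3)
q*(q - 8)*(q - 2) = q^3 - 10*q^2 + 16*q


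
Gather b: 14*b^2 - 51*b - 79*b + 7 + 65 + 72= 14*b^2 - 130*b + 144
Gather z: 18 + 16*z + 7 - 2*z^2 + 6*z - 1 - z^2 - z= -3*z^2 + 21*z + 24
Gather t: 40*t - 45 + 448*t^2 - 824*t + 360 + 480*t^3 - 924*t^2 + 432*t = 480*t^3 - 476*t^2 - 352*t + 315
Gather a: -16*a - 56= -16*a - 56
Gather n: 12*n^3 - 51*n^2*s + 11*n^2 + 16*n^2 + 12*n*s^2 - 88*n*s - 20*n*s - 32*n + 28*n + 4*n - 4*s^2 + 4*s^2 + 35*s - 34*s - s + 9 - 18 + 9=12*n^3 + n^2*(27 - 51*s) + n*(12*s^2 - 108*s)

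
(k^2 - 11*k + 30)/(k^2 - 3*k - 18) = (k - 5)/(k + 3)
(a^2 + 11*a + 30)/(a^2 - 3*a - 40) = (a + 6)/(a - 8)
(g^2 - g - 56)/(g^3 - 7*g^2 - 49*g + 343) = (g - 8)/(g^2 - 14*g + 49)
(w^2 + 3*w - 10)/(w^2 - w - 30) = (w - 2)/(w - 6)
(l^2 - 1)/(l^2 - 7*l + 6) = (l + 1)/(l - 6)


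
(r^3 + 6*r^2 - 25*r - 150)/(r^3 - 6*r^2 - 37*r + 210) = (r + 5)/(r - 7)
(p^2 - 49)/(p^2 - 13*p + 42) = (p + 7)/(p - 6)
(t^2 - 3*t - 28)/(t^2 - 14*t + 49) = (t + 4)/(t - 7)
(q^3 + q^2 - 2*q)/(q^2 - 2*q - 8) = q*(q - 1)/(q - 4)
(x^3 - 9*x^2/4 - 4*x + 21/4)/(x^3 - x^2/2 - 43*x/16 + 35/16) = 4*(x - 3)/(4*x - 5)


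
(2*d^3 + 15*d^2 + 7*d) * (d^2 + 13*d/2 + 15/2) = 2*d^5 + 28*d^4 + 239*d^3/2 + 158*d^2 + 105*d/2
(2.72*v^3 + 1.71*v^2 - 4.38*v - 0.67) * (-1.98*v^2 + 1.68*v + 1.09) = -5.3856*v^5 + 1.1838*v^4 + 14.51*v^3 - 4.1679*v^2 - 5.8998*v - 0.7303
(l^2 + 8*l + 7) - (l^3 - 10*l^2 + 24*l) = -l^3 + 11*l^2 - 16*l + 7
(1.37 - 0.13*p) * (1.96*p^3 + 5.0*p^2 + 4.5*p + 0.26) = -0.2548*p^4 + 2.0352*p^3 + 6.265*p^2 + 6.1312*p + 0.3562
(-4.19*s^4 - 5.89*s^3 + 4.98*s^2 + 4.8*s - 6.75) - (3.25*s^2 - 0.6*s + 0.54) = -4.19*s^4 - 5.89*s^3 + 1.73*s^2 + 5.4*s - 7.29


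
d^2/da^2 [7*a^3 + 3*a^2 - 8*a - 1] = 42*a + 6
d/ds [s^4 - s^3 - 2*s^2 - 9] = s*(4*s^2 - 3*s - 4)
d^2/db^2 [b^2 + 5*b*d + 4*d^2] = 2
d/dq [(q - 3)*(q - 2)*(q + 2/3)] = 3*q^2 - 26*q/3 + 8/3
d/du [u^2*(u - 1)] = u*(3*u - 2)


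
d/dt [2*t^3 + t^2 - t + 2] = 6*t^2 + 2*t - 1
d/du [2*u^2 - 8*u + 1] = 4*u - 8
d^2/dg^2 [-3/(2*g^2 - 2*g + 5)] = 12*(2*g^2 - 2*g - 2*(2*g - 1)^2 + 5)/(2*g^2 - 2*g + 5)^3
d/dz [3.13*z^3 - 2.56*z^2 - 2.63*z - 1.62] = 9.39*z^2 - 5.12*z - 2.63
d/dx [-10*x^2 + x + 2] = 1 - 20*x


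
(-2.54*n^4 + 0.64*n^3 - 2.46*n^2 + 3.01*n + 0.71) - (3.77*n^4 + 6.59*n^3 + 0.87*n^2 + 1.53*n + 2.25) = -6.31*n^4 - 5.95*n^3 - 3.33*n^2 + 1.48*n - 1.54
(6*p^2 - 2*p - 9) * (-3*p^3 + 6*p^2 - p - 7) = -18*p^5 + 42*p^4 + 9*p^3 - 94*p^2 + 23*p + 63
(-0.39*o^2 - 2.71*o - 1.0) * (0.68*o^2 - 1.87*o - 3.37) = -0.2652*o^4 - 1.1135*o^3 + 5.702*o^2 + 11.0027*o + 3.37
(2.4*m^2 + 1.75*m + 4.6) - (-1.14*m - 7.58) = 2.4*m^2 + 2.89*m + 12.18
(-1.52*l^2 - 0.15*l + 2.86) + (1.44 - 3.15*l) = -1.52*l^2 - 3.3*l + 4.3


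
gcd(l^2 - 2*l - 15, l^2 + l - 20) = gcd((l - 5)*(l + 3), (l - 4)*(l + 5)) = 1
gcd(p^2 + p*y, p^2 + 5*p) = p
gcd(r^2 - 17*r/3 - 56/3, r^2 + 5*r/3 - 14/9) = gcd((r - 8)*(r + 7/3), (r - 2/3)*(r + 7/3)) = r + 7/3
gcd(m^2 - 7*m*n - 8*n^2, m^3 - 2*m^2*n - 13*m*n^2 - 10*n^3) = m + n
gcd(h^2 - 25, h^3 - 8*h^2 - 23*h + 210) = h + 5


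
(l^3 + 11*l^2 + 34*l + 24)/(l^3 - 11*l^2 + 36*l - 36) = (l^3 + 11*l^2 + 34*l + 24)/(l^3 - 11*l^2 + 36*l - 36)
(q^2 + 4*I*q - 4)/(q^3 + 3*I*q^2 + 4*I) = 1/(q - I)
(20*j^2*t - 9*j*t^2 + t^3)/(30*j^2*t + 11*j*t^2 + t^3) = (20*j^2 - 9*j*t + t^2)/(30*j^2 + 11*j*t + t^2)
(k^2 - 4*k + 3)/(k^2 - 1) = (k - 3)/(k + 1)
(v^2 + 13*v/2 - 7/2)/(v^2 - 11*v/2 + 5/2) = (v + 7)/(v - 5)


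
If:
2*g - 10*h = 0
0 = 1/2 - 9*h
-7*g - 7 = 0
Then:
No Solution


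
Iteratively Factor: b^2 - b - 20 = (b + 4)*(b - 5)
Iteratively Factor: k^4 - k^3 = (k)*(k^3 - k^2) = k^2*(k^2 - k) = k^2*(k - 1)*(k)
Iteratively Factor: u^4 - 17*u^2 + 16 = (u + 1)*(u^3 - u^2 - 16*u + 16) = (u - 4)*(u + 1)*(u^2 + 3*u - 4) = (u - 4)*(u + 1)*(u + 4)*(u - 1)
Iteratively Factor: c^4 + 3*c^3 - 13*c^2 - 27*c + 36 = (c + 3)*(c^3 - 13*c + 12) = (c - 1)*(c + 3)*(c^2 + c - 12) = (c - 3)*(c - 1)*(c + 3)*(c + 4)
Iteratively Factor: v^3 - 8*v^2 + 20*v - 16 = (v - 2)*(v^2 - 6*v + 8) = (v - 4)*(v - 2)*(v - 2)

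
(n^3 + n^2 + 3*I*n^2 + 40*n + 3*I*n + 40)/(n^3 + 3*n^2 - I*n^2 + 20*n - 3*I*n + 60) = (n^2 + n*(1 + 8*I) + 8*I)/(n^2 + n*(3 + 4*I) + 12*I)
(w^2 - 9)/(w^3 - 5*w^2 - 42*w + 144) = (w + 3)/(w^2 - 2*w - 48)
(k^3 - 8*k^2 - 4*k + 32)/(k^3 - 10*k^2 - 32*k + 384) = (k^2 - 4)/(k^2 - 2*k - 48)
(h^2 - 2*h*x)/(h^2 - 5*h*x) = (h - 2*x)/(h - 5*x)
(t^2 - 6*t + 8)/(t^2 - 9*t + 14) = (t - 4)/(t - 7)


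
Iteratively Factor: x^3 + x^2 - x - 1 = (x + 1)*(x^2 - 1) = (x - 1)*(x + 1)*(x + 1)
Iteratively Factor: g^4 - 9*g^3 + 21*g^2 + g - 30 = (g - 3)*(g^3 - 6*g^2 + 3*g + 10) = (g - 3)*(g + 1)*(g^2 - 7*g + 10) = (g - 3)*(g - 2)*(g + 1)*(g - 5)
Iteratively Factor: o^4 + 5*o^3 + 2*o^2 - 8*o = (o + 2)*(o^3 + 3*o^2 - 4*o) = (o - 1)*(o + 2)*(o^2 + 4*o) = (o - 1)*(o + 2)*(o + 4)*(o)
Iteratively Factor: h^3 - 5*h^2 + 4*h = (h - 4)*(h^2 - h) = h*(h - 4)*(h - 1)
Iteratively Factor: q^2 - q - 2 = (q + 1)*(q - 2)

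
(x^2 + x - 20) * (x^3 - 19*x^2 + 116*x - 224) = x^5 - 18*x^4 + 77*x^3 + 272*x^2 - 2544*x + 4480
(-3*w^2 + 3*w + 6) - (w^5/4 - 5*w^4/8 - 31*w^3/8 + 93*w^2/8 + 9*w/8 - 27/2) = -w^5/4 + 5*w^4/8 + 31*w^3/8 - 117*w^2/8 + 15*w/8 + 39/2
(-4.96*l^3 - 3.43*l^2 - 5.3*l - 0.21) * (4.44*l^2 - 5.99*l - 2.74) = -22.0224*l^5 + 14.4812*l^4 + 10.6041*l^3 + 40.2128*l^2 + 15.7799*l + 0.5754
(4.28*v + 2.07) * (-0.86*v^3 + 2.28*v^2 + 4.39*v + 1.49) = -3.6808*v^4 + 7.9782*v^3 + 23.5088*v^2 + 15.4645*v + 3.0843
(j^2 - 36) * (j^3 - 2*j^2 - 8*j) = j^5 - 2*j^4 - 44*j^3 + 72*j^2 + 288*j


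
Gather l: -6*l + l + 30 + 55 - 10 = 75 - 5*l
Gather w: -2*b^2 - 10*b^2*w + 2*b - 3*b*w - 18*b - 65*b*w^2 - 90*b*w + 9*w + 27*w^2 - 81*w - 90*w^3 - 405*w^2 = -2*b^2 - 16*b - 90*w^3 + w^2*(-65*b - 378) + w*(-10*b^2 - 93*b - 72)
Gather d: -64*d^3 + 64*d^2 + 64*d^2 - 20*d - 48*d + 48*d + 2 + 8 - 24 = -64*d^3 + 128*d^2 - 20*d - 14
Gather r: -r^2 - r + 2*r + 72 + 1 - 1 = -r^2 + r + 72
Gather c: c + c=2*c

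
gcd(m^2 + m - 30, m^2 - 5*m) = m - 5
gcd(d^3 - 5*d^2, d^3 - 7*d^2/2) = d^2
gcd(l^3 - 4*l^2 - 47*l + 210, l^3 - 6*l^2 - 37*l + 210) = l - 5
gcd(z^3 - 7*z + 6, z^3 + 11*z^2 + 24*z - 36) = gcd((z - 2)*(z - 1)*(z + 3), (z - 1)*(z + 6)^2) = z - 1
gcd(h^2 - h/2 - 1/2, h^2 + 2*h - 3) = h - 1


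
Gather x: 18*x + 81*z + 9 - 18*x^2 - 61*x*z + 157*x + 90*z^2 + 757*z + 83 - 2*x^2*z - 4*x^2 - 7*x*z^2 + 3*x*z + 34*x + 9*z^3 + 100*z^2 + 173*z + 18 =x^2*(-2*z - 22) + x*(-7*z^2 - 58*z + 209) + 9*z^3 + 190*z^2 + 1011*z + 110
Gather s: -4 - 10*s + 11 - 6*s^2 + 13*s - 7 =-6*s^2 + 3*s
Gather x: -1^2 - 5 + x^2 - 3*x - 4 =x^2 - 3*x - 10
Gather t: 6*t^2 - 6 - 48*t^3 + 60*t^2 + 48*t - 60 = -48*t^3 + 66*t^2 + 48*t - 66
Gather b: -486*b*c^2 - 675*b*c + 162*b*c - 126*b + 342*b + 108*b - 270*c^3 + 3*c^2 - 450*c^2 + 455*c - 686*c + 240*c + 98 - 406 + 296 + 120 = b*(-486*c^2 - 513*c + 324) - 270*c^3 - 447*c^2 + 9*c + 108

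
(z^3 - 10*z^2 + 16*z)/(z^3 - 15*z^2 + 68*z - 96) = z*(z - 2)/(z^2 - 7*z + 12)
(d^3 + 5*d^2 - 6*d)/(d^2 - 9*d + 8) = d*(d + 6)/(d - 8)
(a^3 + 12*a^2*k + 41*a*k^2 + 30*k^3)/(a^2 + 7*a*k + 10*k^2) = (a^2 + 7*a*k + 6*k^2)/(a + 2*k)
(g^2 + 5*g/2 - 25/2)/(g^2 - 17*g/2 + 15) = (g + 5)/(g - 6)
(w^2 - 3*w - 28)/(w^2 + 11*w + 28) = (w - 7)/(w + 7)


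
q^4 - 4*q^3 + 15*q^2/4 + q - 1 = (q - 2)^2*(q - 1/2)*(q + 1/2)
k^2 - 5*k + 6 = (k - 3)*(k - 2)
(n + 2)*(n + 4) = n^2 + 6*n + 8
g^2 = g^2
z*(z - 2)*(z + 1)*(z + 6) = z^4 + 5*z^3 - 8*z^2 - 12*z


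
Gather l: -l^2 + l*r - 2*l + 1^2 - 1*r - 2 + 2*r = -l^2 + l*(r - 2) + r - 1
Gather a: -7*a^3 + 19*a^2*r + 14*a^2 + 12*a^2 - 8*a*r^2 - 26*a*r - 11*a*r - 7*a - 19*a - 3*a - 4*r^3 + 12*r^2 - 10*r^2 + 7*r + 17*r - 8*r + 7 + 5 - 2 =-7*a^3 + a^2*(19*r + 26) + a*(-8*r^2 - 37*r - 29) - 4*r^3 + 2*r^2 + 16*r + 10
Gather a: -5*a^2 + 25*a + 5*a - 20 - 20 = -5*a^2 + 30*a - 40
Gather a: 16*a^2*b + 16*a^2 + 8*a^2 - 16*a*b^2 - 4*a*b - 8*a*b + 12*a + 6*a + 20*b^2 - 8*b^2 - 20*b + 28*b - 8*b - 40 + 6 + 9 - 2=a^2*(16*b + 24) + a*(-16*b^2 - 12*b + 18) + 12*b^2 - 27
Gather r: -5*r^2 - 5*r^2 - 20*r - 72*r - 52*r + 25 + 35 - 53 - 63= -10*r^2 - 144*r - 56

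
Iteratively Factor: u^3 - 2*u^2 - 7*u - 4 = (u - 4)*(u^2 + 2*u + 1) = (u - 4)*(u + 1)*(u + 1)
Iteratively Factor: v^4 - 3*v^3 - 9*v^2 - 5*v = (v + 1)*(v^3 - 4*v^2 - 5*v) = (v + 1)^2*(v^2 - 5*v) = (v - 5)*(v + 1)^2*(v)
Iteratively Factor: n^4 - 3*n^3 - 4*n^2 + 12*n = (n - 2)*(n^3 - n^2 - 6*n) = n*(n - 2)*(n^2 - n - 6) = n*(n - 3)*(n - 2)*(n + 2)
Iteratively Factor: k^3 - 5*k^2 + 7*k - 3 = (k - 1)*(k^2 - 4*k + 3) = (k - 3)*(k - 1)*(k - 1)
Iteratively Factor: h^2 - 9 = (h - 3)*(h + 3)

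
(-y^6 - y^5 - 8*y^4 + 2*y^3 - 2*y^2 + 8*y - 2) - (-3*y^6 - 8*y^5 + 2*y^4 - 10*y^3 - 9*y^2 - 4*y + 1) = 2*y^6 + 7*y^5 - 10*y^4 + 12*y^3 + 7*y^2 + 12*y - 3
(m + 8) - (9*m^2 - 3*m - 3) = -9*m^2 + 4*m + 11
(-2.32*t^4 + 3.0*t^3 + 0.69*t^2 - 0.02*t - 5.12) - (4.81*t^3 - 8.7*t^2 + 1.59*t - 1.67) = -2.32*t^4 - 1.81*t^3 + 9.39*t^2 - 1.61*t - 3.45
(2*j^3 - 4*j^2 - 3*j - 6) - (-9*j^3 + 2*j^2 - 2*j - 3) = 11*j^3 - 6*j^2 - j - 3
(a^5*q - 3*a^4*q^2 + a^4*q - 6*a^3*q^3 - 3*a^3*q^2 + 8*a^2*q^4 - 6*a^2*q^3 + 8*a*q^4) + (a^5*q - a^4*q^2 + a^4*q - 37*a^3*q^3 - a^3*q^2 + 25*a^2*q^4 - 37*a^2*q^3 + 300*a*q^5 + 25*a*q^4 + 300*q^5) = 2*a^5*q - 4*a^4*q^2 + 2*a^4*q - 43*a^3*q^3 - 4*a^3*q^2 + 33*a^2*q^4 - 43*a^2*q^3 + 300*a*q^5 + 33*a*q^4 + 300*q^5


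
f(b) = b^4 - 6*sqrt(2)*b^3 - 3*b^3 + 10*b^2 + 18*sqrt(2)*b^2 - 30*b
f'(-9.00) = -6375.13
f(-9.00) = 18075.69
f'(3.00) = -19.37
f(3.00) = 0.00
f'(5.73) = -2.43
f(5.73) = -90.54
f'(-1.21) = -173.34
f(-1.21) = 110.70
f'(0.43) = -5.56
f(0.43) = -7.22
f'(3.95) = -40.98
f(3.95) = -29.70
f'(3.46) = -31.45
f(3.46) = -11.76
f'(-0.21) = -46.45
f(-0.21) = 7.97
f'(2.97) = -18.53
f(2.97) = 0.57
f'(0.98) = 10.17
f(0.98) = -5.24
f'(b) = 4*b^3 - 18*sqrt(2)*b^2 - 9*b^2 + 20*b + 36*sqrt(2)*b - 30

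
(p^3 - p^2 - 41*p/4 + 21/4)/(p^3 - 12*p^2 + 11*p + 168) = (p^2 - 4*p + 7/4)/(p^2 - 15*p + 56)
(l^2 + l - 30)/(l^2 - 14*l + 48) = (l^2 + l - 30)/(l^2 - 14*l + 48)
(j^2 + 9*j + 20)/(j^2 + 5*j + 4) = (j + 5)/(j + 1)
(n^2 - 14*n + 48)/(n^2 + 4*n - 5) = (n^2 - 14*n + 48)/(n^2 + 4*n - 5)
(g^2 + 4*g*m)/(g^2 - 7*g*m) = (g + 4*m)/(g - 7*m)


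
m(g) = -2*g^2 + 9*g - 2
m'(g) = 9 - 4*g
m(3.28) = 6.00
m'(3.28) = -4.12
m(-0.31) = -4.98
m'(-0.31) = 10.24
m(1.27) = 6.20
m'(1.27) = 3.92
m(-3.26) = -52.60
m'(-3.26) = 22.04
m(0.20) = -0.28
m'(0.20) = 8.20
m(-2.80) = -42.88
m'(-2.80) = 20.20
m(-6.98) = -162.26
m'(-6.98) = 36.92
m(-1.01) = -13.13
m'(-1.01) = 13.04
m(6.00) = -20.00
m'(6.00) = -15.00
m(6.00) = -20.00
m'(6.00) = -15.00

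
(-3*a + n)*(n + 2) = -3*a*n - 6*a + n^2 + 2*n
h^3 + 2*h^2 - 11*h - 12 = (h - 3)*(h + 1)*(h + 4)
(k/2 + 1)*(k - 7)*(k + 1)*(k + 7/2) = k^4/2 - k^3/4 - 33*k^2/2 - 161*k/4 - 49/2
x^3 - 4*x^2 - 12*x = x*(x - 6)*(x + 2)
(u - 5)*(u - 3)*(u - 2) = u^3 - 10*u^2 + 31*u - 30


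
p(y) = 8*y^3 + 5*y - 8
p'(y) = 24*y^2 + 5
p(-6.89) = -2659.11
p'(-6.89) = 1144.33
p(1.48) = 25.33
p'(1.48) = 57.57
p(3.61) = 386.42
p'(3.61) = 317.77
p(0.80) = 0.10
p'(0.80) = 20.36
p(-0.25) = -9.38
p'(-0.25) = 6.50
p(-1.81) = -64.49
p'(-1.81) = 83.63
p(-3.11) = -264.19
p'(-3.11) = 237.13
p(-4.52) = -769.36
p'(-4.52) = 495.33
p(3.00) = 223.00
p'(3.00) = 221.00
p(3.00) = 223.00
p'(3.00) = 221.00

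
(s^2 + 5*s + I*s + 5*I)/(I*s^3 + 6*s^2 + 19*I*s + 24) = (s^2 + 5*s + I*s + 5*I)/(I*s^3 + 6*s^2 + 19*I*s + 24)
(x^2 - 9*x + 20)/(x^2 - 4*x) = (x - 5)/x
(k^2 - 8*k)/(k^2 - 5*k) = (k - 8)/(k - 5)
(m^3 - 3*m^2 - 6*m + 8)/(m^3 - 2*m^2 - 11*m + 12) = (m + 2)/(m + 3)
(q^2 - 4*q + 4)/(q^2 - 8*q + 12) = (q - 2)/(q - 6)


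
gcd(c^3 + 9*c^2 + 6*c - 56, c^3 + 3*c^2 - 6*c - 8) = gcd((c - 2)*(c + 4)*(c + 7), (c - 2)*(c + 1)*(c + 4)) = c^2 + 2*c - 8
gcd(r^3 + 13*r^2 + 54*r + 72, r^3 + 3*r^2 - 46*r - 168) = r^2 + 10*r + 24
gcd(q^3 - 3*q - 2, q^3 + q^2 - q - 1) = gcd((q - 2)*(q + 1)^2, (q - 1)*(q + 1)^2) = q^2 + 2*q + 1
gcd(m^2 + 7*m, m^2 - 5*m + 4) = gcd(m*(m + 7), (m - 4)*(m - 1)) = 1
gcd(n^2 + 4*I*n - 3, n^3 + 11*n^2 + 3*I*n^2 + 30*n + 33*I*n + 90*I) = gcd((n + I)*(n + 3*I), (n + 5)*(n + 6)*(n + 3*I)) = n + 3*I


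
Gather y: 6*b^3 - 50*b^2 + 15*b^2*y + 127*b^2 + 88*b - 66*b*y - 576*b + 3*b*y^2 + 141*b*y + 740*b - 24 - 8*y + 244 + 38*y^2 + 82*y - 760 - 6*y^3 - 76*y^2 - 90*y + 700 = 6*b^3 + 77*b^2 + 252*b - 6*y^3 + y^2*(3*b - 38) + y*(15*b^2 + 75*b - 16) + 160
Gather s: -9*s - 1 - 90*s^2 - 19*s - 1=-90*s^2 - 28*s - 2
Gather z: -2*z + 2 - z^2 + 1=-z^2 - 2*z + 3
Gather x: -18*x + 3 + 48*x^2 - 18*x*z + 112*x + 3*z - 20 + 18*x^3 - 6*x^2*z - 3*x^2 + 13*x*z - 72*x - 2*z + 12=18*x^3 + x^2*(45 - 6*z) + x*(22 - 5*z) + z - 5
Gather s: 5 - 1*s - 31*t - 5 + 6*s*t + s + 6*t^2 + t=6*s*t + 6*t^2 - 30*t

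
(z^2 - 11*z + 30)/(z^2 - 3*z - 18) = (z - 5)/(z + 3)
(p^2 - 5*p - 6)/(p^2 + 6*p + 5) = (p - 6)/(p + 5)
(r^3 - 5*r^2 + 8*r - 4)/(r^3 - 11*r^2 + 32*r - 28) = (r - 1)/(r - 7)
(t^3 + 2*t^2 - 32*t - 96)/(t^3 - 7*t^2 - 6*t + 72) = (t^2 + 8*t + 16)/(t^2 - t - 12)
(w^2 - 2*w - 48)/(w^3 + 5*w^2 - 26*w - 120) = (w - 8)/(w^2 - w - 20)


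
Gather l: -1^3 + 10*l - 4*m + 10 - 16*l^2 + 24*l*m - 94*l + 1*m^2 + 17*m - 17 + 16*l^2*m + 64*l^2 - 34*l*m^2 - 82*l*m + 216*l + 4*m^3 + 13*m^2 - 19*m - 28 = l^2*(16*m + 48) + l*(-34*m^2 - 58*m + 132) + 4*m^3 + 14*m^2 - 6*m - 36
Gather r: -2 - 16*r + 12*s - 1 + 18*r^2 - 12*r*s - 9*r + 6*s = 18*r^2 + r*(-12*s - 25) + 18*s - 3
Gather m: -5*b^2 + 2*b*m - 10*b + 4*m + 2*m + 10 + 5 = -5*b^2 - 10*b + m*(2*b + 6) + 15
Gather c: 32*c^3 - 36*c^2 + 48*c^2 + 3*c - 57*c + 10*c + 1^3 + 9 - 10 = 32*c^3 + 12*c^2 - 44*c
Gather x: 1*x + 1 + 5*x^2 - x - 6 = 5*x^2 - 5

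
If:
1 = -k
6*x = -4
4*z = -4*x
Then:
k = -1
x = -2/3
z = 2/3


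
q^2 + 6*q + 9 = (q + 3)^2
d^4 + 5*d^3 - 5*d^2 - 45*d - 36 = (d - 3)*(d + 1)*(d + 3)*(d + 4)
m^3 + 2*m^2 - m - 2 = (m - 1)*(m + 1)*(m + 2)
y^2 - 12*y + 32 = (y - 8)*(y - 4)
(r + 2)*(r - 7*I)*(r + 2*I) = r^3 + 2*r^2 - 5*I*r^2 + 14*r - 10*I*r + 28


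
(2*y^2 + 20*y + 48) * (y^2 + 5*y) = 2*y^4 + 30*y^3 + 148*y^2 + 240*y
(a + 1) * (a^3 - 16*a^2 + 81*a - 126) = a^4 - 15*a^3 + 65*a^2 - 45*a - 126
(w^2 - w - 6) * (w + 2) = w^3 + w^2 - 8*w - 12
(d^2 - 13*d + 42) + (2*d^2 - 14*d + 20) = 3*d^2 - 27*d + 62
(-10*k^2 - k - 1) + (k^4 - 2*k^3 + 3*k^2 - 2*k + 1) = k^4 - 2*k^3 - 7*k^2 - 3*k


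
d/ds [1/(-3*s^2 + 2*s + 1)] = 2*(3*s - 1)/(-3*s^2 + 2*s + 1)^2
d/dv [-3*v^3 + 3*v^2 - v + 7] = -9*v^2 + 6*v - 1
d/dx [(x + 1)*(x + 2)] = 2*x + 3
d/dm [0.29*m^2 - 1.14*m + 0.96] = 0.58*m - 1.14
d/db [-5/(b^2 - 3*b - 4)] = 5*(2*b - 3)/(-b^2 + 3*b + 4)^2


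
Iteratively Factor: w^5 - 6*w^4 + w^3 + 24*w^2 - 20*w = (w + 2)*(w^4 - 8*w^3 + 17*w^2 - 10*w) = (w - 2)*(w + 2)*(w^3 - 6*w^2 + 5*w) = (w - 5)*(w - 2)*(w + 2)*(w^2 - w) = (w - 5)*(w - 2)*(w - 1)*(w + 2)*(w)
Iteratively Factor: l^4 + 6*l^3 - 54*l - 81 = (l + 3)*(l^3 + 3*l^2 - 9*l - 27) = (l + 3)^2*(l^2 - 9) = (l + 3)^3*(l - 3)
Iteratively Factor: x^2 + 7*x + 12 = (x + 4)*(x + 3)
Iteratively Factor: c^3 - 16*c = (c)*(c^2 - 16) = c*(c + 4)*(c - 4)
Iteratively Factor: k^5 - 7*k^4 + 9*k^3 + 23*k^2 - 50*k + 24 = (k + 2)*(k^4 - 9*k^3 + 27*k^2 - 31*k + 12) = (k - 4)*(k + 2)*(k^3 - 5*k^2 + 7*k - 3) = (k - 4)*(k - 1)*(k + 2)*(k^2 - 4*k + 3) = (k - 4)*(k - 3)*(k - 1)*(k + 2)*(k - 1)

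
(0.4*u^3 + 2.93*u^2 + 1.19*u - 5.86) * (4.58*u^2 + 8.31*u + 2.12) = 1.832*u^5 + 16.7434*u^4 + 30.6465*u^3 - 10.7383*u^2 - 46.1738*u - 12.4232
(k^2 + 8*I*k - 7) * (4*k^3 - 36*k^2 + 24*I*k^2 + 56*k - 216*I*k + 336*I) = 4*k^5 - 36*k^4 + 56*I*k^4 - 164*k^3 - 504*I*k^3 + 1980*k^2 + 616*I*k^2 - 3080*k + 1512*I*k - 2352*I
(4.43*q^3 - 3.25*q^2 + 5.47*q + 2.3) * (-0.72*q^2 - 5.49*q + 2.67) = -3.1896*q^5 - 21.9807*q^4 + 25.7322*q^3 - 40.3638*q^2 + 1.9779*q + 6.141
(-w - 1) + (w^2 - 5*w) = w^2 - 6*w - 1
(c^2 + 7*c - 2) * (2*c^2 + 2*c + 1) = 2*c^4 + 16*c^3 + 11*c^2 + 3*c - 2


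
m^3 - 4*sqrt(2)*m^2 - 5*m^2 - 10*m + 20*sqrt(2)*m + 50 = (m - 5)*(m - 5*sqrt(2))*(m + sqrt(2))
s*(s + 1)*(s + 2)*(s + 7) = s^4 + 10*s^3 + 23*s^2 + 14*s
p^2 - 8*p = p*(p - 8)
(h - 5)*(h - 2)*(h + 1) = h^3 - 6*h^2 + 3*h + 10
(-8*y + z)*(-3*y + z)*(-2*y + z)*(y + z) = -48*y^4 - 2*y^3*z + 33*y^2*z^2 - 12*y*z^3 + z^4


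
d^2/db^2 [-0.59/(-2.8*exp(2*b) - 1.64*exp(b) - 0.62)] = (0.59*(5.6*exp(b) + 1.64)*(11.2*exp(b) + 3.28)*exp(b) - (6.608*exp(b) + 0.9676)*(2.8*exp(2*b) + 1.64*exp(b) + 0.62))*exp(b)/(2.8*exp(2*b) + 1.64*exp(b) + 0.62)^3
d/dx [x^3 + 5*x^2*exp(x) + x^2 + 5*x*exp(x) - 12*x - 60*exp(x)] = 5*x^2*exp(x) + 3*x^2 + 15*x*exp(x) + 2*x - 55*exp(x) - 12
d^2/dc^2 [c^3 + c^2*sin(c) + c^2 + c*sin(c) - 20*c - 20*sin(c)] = -c^2*sin(c) - c*sin(c) + 4*c*cos(c) + 6*c + 22*sin(c) + 2*cos(c) + 2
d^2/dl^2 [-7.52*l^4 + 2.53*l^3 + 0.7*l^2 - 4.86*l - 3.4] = -90.24*l^2 + 15.18*l + 1.4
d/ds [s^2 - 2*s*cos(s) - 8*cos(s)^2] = 2*s*sin(s) + 2*s + 8*sin(2*s) - 2*cos(s)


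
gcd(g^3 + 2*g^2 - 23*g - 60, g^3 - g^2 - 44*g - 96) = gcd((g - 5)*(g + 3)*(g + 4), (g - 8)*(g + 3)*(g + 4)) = g^2 + 7*g + 12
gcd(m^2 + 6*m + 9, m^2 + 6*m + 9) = m^2 + 6*m + 9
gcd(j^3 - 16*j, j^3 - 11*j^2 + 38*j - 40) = j - 4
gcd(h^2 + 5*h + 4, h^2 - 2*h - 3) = h + 1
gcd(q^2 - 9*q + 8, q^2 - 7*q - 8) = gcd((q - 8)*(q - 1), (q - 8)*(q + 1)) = q - 8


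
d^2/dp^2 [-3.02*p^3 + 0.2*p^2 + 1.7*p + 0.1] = 0.4 - 18.12*p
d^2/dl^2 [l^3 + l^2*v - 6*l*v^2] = 6*l + 2*v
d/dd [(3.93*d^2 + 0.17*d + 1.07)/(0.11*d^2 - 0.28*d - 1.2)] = (-1.1191*d^2 - 9.6674*d + 0.0956)/(0.0121*d^4 - 0.0616*d^3 - 0.1856*d^2 + 0.672*d + 1.44)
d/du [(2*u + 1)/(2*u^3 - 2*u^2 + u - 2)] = (4*u^3 - 4*u^2 + 2*u - (2*u + 1)*(6*u^2 - 4*u + 1) - 4)/(2*u^3 - 2*u^2 + u - 2)^2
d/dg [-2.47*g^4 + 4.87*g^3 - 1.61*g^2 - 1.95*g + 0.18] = -9.88*g^3 + 14.61*g^2 - 3.22*g - 1.95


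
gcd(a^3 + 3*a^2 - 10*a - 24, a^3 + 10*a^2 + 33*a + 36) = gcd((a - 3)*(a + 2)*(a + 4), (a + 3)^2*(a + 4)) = a + 4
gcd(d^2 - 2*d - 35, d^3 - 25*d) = d + 5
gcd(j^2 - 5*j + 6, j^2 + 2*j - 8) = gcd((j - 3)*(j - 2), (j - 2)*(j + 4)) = j - 2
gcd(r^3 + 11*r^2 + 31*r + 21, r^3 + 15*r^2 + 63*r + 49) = r^2 + 8*r + 7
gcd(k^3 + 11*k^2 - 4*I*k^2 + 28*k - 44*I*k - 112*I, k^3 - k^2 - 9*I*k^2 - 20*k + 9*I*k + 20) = k - 4*I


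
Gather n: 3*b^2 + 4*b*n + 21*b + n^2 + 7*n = 3*b^2 + 21*b + n^2 + n*(4*b + 7)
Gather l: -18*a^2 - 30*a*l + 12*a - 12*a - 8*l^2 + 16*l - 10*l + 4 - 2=-18*a^2 - 8*l^2 + l*(6 - 30*a) + 2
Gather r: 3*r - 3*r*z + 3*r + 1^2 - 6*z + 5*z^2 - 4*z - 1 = r*(6 - 3*z) + 5*z^2 - 10*z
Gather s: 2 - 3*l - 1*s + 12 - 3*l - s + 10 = -6*l - 2*s + 24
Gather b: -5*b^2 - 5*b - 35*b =-5*b^2 - 40*b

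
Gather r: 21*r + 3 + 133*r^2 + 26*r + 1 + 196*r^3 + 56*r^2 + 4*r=196*r^3 + 189*r^2 + 51*r + 4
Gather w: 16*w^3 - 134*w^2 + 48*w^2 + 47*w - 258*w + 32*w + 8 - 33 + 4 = 16*w^3 - 86*w^2 - 179*w - 21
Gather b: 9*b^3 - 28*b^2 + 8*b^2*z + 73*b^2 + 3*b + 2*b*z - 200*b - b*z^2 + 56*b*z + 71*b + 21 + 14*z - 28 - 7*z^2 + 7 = 9*b^3 + b^2*(8*z + 45) + b*(-z^2 + 58*z - 126) - 7*z^2 + 14*z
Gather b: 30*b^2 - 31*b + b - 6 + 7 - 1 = 30*b^2 - 30*b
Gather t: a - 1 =a - 1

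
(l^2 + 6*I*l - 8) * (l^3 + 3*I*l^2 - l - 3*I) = l^5 + 9*I*l^4 - 27*l^3 - 33*I*l^2 + 26*l + 24*I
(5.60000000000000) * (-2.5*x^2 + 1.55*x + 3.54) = -14.0*x^2 + 8.68*x + 19.824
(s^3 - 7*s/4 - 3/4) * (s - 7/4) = s^4 - 7*s^3/4 - 7*s^2/4 + 37*s/16 + 21/16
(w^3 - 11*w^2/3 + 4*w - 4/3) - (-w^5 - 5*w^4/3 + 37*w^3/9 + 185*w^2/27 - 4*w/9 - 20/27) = w^5 + 5*w^4/3 - 28*w^3/9 - 284*w^2/27 + 40*w/9 - 16/27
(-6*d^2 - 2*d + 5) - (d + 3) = -6*d^2 - 3*d + 2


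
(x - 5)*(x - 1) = x^2 - 6*x + 5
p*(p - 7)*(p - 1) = p^3 - 8*p^2 + 7*p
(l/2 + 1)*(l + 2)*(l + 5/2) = l^3/2 + 13*l^2/4 + 7*l + 5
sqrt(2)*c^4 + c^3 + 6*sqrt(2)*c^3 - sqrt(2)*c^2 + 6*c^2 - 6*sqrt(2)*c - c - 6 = (c - 1)*(c + 1)*(c + 6)*(sqrt(2)*c + 1)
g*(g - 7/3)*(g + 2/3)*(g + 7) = g^4 + 16*g^3/3 - 119*g^2/9 - 98*g/9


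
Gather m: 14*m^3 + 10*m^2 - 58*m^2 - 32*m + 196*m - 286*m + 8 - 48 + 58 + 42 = 14*m^3 - 48*m^2 - 122*m + 60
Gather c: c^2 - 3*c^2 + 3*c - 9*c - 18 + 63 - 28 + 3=-2*c^2 - 6*c + 20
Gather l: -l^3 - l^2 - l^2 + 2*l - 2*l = -l^3 - 2*l^2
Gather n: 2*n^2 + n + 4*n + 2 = 2*n^2 + 5*n + 2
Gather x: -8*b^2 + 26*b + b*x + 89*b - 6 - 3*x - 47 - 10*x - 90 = -8*b^2 + 115*b + x*(b - 13) - 143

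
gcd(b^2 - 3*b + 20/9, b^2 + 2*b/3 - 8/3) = b - 4/3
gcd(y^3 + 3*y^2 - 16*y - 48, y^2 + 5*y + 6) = y + 3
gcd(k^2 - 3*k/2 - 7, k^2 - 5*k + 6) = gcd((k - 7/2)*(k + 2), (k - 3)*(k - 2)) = 1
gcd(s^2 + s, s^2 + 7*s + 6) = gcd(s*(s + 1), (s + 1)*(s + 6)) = s + 1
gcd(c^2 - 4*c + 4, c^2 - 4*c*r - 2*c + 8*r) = c - 2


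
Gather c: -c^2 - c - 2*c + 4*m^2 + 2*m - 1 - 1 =-c^2 - 3*c + 4*m^2 + 2*m - 2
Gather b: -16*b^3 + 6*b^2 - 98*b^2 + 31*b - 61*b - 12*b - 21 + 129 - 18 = -16*b^3 - 92*b^2 - 42*b + 90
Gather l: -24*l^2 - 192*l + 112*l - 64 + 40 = -24*l^2 - 80*l - 24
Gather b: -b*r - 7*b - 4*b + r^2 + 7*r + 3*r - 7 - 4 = b*(-r - 11) + r^2 + 10*r - 11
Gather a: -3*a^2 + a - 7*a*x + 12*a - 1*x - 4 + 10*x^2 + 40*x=-3*a^2 + a*(13 - 7*x) + 10*x^2 + 39*x - 4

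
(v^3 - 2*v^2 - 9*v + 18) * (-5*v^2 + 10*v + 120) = -5*v^5 + 20*v^4 + 145*v^3 - 420*v^2 - 900*v + 2160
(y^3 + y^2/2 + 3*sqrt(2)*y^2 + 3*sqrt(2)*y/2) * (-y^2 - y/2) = -y^5 - 3*sqrt(2)*y^4 - y^4 - 3*sqrt(2)*y^3 - y^3/4 - 3*sqrt(2)*y^2/4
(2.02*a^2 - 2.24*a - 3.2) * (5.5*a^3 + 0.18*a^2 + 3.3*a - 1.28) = 11.11*a^5 - 11.9564*a^4 - 11.3372*a^3 - 10.5536*a^2 - 7.6928*a + 4.096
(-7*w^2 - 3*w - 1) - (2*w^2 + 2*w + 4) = -9*w^2 - 5*w - 5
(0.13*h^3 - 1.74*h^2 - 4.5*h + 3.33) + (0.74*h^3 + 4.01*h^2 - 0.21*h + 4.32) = 0.87*h^3 + 2.27*h^2 - 4.71*h + 7.65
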